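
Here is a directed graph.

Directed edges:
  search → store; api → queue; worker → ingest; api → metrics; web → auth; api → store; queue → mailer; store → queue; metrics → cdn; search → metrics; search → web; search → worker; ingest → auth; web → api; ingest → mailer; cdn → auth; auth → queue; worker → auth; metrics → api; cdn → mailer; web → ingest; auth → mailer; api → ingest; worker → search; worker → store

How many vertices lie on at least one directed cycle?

4

A vertex is on a directed cycle iff it belongs to a strongly connected component of size ≥ 2 (or has a self-loop).
The vertices on cycles are {api, search, worker, metrics} — 4 in total.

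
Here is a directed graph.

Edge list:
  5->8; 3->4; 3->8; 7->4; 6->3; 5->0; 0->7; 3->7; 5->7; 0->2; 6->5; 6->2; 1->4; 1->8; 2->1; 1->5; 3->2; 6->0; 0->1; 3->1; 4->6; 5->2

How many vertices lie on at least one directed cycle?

A vertex is on a directed cycle iff it belongs to a strongly connected component of size ≥ 2 (or has a self-loop).
The vertices on cycles are {0, 1, 2, 3, 4, 5, 6, 7} — 8 in total.

8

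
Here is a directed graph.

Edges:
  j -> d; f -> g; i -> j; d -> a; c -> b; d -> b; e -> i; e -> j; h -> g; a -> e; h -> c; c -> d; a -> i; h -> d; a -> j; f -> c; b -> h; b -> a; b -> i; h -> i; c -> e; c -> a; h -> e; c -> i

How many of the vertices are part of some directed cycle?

8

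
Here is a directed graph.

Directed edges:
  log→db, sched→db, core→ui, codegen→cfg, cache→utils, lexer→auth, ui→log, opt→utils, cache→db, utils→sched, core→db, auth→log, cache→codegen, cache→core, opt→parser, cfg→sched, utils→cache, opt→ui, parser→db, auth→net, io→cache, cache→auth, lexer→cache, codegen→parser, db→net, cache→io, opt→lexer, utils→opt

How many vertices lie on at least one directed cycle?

5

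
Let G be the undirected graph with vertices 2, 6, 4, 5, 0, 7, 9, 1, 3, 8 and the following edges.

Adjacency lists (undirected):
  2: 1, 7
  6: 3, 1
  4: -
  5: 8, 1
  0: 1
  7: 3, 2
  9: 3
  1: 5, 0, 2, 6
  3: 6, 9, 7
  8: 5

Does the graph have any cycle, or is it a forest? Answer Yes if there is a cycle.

DFS, tracking each vertex's parent; an edge to a visited non-parent vertex closes a cycle.
Start from 1:
visit 1 (parent –)
  visit 5 (parent 1)
    visit 8 (parent 5)
      8–5: parent, skip
    5–1: parent, skip
  visit 0 (parent 1)
    0–1: parent, skip
  visit 2 (parent 1)
    2–1: parent, skip
    visit 7 (parent 2)
      visit 3 (parent 7)
        visit 6 (parent 3)
          6–3: parent, skip
          6–1: 1 visited and ≠ parent → cycle
Cycle: 1 – 2 – 7 – 3 – 6 – 1.

Yes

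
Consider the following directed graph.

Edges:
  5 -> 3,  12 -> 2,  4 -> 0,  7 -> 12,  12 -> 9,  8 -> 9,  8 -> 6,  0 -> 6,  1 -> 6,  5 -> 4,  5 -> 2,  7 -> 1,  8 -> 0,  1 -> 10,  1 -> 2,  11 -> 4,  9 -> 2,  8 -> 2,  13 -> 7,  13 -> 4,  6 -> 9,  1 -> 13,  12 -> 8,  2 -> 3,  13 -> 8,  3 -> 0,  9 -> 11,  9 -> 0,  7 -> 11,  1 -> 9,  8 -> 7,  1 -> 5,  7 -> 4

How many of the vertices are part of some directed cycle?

A vertex is on a directed cycle iff it belongs to a strongly connected component of size ≥ 2 (or has a self-loop).
The vertices on cycles are {0, 1, 2, 3, 4, 6, 7, 8, 9, 11, 12, 13} — 12 in total.

12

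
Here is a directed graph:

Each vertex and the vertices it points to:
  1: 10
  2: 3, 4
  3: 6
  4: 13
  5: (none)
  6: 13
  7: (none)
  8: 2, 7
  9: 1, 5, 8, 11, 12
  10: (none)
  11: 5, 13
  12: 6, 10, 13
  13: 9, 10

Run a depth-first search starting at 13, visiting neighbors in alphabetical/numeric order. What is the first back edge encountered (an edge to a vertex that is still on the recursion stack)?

DFS from 13 (visiting neighbors in alphabetical/numeric order); mark gray on enter, black on exit:
13 gray
  9 gray
    1 gray
      10 gray
      10 black
    1 black
    5 gray
    5 black
    8 gray
      2 gray
        3 gray
          6 gray
            6→13: 13 is gray → back edge
First back edge: 6 → 13.

6→13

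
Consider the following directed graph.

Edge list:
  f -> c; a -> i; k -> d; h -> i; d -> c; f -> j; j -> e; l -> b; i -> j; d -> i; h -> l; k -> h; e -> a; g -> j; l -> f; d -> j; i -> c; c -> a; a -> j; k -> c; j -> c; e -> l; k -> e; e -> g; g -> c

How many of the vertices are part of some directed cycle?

8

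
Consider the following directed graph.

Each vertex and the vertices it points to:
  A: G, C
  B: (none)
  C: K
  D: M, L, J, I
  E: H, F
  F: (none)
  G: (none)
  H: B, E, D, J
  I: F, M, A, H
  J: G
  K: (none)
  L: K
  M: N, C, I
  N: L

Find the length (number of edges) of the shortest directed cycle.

2

For each vertex v, BFS finds the shortest path from v back to v.
The shortest such closed walk is H → E → H, length 2.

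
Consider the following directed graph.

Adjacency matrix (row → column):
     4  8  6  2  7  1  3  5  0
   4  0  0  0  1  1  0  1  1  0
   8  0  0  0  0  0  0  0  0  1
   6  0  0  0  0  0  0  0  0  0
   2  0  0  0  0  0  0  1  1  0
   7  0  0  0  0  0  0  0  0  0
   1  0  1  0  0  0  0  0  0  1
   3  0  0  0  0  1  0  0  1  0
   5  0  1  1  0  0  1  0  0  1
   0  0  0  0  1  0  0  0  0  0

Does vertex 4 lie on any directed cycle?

4 lies on a cycle iff there is a path from 4 back to itself.
Exploring from 4, it never reaches itself; equivalently, its strongly connected component is a singleton.

No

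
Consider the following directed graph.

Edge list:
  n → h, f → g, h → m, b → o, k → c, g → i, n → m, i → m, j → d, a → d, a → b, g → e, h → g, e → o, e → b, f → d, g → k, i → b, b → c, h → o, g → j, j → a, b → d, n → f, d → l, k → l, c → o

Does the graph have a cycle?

No

DFS with white/gray/black marking, starting from a:
a gray
  b gray
    c gray
      o gray
      o black
    c black
    d gray
      l gray
      l black
    d black
    b→o: o black — skip
  b black
  a→d: d black — skip
a black
e gray
  e→o: o black — skip
  e→b: b black — skip
e black
f gray
  g gray
    k gray
      k→l: l black — skip
      k→c: c black — skip
    k black
    j gray
      j→d: d black — skip
      j→a: a black — skip
    j black
    g→e: e black — skip
    i gray
      m gray
      m black
      i→b: b black — skip
    i black
  g black
  f→d: d black — skip
f black
h gray
  h→m: m black — skip
  h→g: g black — skip
  h→o: o black — skip
h black
n gray
  n→m: m black — skip
  n→h: h black — skip
  n→f: f black — skip
n black
Every edge goes to a white or black vertex — no back edge, so the graph is acyclic.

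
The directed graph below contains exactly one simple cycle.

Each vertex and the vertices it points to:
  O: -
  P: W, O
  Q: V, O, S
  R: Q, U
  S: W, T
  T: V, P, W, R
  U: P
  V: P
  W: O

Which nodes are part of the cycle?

Q, R, S, T

DFS with gray/black marking from T:
T gray
  V gray
    P gray
      W gray
        O gray
        O black
      W black
      P→O: O black — skip
    P black
  V black
  T→P: P black — skip
  T→W: W black — skip
  R gray
    Q gray
      Q→V: V black — skip
      Q→O: O black — skip
      S gray
        S→W: W black — skip
        S→T: T is gray → back edge
Back edge closes the cycle T → R → Q → S → T; its vertices are {Q, R, S, T}.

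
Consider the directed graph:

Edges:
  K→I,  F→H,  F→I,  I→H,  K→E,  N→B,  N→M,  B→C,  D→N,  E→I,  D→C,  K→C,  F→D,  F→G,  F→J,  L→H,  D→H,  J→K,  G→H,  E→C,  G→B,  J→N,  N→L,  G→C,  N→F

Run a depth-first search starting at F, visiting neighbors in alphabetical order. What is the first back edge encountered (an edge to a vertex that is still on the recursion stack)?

N→F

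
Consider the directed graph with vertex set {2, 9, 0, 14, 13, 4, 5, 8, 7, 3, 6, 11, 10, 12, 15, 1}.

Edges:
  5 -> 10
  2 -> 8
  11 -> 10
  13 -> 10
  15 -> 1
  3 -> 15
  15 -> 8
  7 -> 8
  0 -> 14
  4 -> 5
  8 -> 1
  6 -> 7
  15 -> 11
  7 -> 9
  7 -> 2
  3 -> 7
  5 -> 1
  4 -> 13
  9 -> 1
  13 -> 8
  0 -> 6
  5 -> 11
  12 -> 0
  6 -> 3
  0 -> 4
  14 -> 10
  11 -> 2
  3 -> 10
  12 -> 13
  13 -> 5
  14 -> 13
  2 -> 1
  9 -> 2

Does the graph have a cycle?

DFS with white/gray/black marking, starting from 1:
1 gray
1 black
2 gray
  8 gray
    8→1: 1 black — skip
  8 black
  2→1: 1 black — skip
2 black
9 gray
  9→1: 1 black — skip
  9→2: 2 black — skip
9 black
0 gray
  4 gray
    13 gray
      13→8: 8 black — skip
      10 gray
      10 black
      5 gray
        5→10: 10 black — skip
        5→1: 1 black — skip
        11 gray
          11→10: 10 black — skip
          11→2: 2 black — skip
        11 black
      5 black
    13 black
    4→5: 5 black — skip
  4 black
  6 gray
    7 gray
      7→9: 9 black — skip
      7→8: 8 black — skip
      7→2: 2 black — skip
    7 black
    3 gray
      3→10: 10 black — skip
      15 gray
        15→8: 8 black — skip
        15→11: 11 black — skip
        15→1: 1 black — skip
      15 black
      3→7: 7 black — skip
    3 black
  6 black
  14 gray
    14→10: 10 black — skip
    14→13: 13 black — skip
  14 black
0 black
12 gray
  12→0: 0 black — skip
  12→13: 13 black — skip
12 black
Every edge goes to a white or black vertex — no back edge, so the graph is acyclic.

No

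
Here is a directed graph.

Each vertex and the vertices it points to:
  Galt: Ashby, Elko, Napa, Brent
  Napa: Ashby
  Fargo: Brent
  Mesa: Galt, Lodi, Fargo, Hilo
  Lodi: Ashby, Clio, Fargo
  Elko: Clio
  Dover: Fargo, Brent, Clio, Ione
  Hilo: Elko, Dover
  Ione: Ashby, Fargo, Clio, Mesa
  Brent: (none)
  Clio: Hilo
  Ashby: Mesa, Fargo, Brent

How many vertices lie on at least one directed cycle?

A vertex is on a directed cycle iff it belongs to a strongly connected component of size ≥ 2 (or has a self-loop).
The vertices on cycles are {Clio, Elko, Galt, Hilo, Ione, Lodi, Mesa, Napa, Ashby, Dover} — 10 in total.

10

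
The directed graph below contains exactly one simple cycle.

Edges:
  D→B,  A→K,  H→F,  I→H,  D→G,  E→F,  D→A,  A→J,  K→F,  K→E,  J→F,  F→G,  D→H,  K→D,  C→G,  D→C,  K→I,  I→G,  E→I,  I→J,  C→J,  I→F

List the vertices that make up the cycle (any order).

A, D, K

DFS with gray/black marking from K:
K gray
  F gray
    G gray
    G black
  F black
  E gray
    I gray
      I→G: G black — skip
      I→F: F black — skip
      H gray
        H→F: F black — skip
      H black
      J gray
        J→F: F black — skip
      J black
    I black
    E→F: F black — skip
  E black
  D gray
    B gray
    B black
    A gray
      A→J: J black — skip
      A→K: K is gray → back edge
Back edge closes the cycle K → D → A → K; its vertices are {A, D, K}.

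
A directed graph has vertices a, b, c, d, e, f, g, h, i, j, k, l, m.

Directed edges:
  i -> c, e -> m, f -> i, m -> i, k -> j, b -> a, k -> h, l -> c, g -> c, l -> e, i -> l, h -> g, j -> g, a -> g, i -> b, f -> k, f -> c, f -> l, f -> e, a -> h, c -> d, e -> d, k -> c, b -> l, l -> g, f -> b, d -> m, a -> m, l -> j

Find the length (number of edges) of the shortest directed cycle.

4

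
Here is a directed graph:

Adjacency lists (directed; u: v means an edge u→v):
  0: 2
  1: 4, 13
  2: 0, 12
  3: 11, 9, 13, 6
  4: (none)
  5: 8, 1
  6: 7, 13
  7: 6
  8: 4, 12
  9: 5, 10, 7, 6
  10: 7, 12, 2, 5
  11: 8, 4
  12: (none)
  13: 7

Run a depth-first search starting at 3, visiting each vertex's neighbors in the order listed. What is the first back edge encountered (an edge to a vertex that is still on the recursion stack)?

6->7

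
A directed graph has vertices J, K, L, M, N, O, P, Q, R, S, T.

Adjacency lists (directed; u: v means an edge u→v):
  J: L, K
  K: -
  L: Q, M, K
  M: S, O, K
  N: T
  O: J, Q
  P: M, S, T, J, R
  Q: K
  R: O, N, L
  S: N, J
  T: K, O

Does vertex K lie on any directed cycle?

K lies on a cycle iff there is a path from K back to itself.
Exploring from K, it never reaches itself; equivalently, its strongly connected component is a singleton.

No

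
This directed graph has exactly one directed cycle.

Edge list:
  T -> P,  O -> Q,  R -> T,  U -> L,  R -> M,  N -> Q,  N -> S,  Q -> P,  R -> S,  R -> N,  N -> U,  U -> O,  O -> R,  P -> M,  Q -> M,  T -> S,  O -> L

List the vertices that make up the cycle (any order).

N, O, R, U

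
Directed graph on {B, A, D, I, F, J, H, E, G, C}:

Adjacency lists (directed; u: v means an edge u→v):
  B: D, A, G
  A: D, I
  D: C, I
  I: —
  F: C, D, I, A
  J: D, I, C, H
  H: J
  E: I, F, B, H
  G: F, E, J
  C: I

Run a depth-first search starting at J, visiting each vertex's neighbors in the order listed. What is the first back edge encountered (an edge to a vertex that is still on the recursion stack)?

DFS from J (visiting each vertex's neighbors in the order listed); mark gray on enter, black on exit:
J gray
  D gray
    C gray
      I gray
      I black
    C black
    D→I: I black — skip
  D black
  J→I: I black — skip
  J→C: C black — skip
  H gray
    H→J: J is gray → back edge
First back edge: H → J.

H→J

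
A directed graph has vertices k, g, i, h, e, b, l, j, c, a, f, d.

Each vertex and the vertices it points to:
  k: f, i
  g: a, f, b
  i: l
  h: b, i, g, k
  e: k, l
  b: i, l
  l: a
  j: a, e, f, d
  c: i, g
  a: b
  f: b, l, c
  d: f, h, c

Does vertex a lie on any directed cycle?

a is on a cycle iff a can reach itself via ≥1 edge.
a → b → l → a — yes.

Yes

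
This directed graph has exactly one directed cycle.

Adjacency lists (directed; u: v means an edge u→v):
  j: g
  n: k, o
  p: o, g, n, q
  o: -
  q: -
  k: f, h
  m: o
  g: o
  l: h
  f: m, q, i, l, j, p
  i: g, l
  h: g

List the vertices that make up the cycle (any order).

f, k, n, p

DFS with gray/black marking from k:
k gray
  f gray
    m gray
      o gray
      o black
    m black
    q gray
    q black
    i gray
      g gray
        g→o: o black — skip
      g black
      l gray
        h gray
          h→g: g black — skip
        h black
      l black
    i black
    f→l: l black — skip
    j gray
      j→g: g black — skip
    j black
    p gray
      p→o: o black — skip
      p→g: g black — skip
      n gray
        n→k: k is gray → back edge
Back edge closes the cycle k → f → p → n → k; its vertices are {f, k, n, p}.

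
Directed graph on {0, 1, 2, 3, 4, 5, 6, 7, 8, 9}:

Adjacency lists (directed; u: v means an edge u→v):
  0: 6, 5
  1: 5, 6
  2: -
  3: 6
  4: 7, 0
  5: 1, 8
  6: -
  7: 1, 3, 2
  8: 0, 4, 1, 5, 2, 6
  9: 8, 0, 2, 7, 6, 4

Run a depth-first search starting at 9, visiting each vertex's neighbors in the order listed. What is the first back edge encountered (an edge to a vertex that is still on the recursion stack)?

1->5

DFS from 9 (visiting each vertex's neighbors in the order listed); mark gray on enter, black on exit:
9 gray
  8 gray
    0 gray
      6 gray
      6 black
      5 gray
        1 gray
          1→5: 5 is gray → back edge
First back edge: 1 → 5.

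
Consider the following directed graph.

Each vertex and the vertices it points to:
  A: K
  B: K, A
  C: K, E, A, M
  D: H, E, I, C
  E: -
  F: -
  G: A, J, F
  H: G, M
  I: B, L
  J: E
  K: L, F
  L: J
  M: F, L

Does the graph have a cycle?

No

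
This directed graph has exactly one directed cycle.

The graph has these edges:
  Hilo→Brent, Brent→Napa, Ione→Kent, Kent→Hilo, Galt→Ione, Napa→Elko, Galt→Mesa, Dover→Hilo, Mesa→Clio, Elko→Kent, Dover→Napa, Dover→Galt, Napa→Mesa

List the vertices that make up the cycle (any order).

DFS with gray/black marking from Hilo:
Hilo gray
  Brent gray
    Napa gray
      Elko gray
        Kent gray
          Kent→Hilo: Hilo is gray → back edge
Back edge closes the cycle Hilo → Brent → Napa → Elko → Kent → Hilo; its vertices are {Elko, Hilo, Kent, Napa, Brent}.

Elko, Hilo, Kent, Napa, Brent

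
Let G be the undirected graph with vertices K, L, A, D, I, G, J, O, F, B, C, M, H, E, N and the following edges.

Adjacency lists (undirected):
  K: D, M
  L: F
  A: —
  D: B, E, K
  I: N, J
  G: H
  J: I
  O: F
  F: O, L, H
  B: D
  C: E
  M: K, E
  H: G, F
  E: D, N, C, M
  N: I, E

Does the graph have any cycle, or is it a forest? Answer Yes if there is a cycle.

Yes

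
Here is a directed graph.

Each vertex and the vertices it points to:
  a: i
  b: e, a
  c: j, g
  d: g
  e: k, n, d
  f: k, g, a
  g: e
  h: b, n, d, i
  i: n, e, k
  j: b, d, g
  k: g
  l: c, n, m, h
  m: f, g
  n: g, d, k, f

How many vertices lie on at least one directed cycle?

8

A vertex is on a directed cycle iff it belongs to a strongly connected component of size ≥ 2 (or has a self-loop).
The vertices on cycles are {a, d, e, f, g, i, k, n} — 8 in total.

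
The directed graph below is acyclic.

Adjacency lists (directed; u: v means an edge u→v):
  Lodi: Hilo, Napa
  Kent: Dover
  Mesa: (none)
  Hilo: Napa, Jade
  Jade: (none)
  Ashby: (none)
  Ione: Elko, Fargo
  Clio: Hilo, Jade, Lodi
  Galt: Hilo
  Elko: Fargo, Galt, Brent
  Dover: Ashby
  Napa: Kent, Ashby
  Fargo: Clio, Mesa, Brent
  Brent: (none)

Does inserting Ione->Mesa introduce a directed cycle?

Adding Ione→Mesa creates a cycle iff Mesa can already reach Ione.
Explore from Mesa: no path reaches Ione. The graph stays acyclic.

No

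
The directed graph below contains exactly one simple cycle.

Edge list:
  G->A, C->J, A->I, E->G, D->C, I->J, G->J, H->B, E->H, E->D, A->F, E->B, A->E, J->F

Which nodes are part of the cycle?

A, E, G

DFS with gray/black marking from E:
E gray
  G gray
    J gray
      F gray
      F black
    J black
    A gray
      A→E: E is gray → back edge
Back edge closes the cycle E → G → A → E; its vertices are {A, E, G}.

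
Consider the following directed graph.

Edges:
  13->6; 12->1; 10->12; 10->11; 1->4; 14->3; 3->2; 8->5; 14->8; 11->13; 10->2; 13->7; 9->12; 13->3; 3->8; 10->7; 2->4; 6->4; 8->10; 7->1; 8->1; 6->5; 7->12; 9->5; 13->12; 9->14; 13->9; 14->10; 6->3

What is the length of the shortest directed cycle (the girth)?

For each vertex v, BFS finds the shortest path from v back to v.
The shortest such closed walk is 11 → 13 → 3 → 8 → 10 → 11, length 5.

5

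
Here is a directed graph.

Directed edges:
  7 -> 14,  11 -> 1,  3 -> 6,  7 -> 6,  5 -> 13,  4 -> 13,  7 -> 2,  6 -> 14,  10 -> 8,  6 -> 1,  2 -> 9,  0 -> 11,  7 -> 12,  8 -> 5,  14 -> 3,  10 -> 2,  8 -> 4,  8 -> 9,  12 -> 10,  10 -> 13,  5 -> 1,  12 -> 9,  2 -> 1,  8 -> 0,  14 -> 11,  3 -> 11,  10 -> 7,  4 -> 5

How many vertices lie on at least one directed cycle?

6

A vertex is on a directed cycle iff it belongs to a strongly connected component of size ≥ 2 (or has a self-loop).
The vertices on cycles are {3, 6, 7, 10, 12, 14} — 6 in total.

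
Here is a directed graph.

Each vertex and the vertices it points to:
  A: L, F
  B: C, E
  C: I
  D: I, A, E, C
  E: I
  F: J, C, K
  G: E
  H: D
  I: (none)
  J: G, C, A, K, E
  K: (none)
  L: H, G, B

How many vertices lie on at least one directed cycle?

6

A vertex is on a directed cycle iff it belongs to a strongly connected component of size ≥ 2 (or has a self-loop).
The vertices on cycles are {A, D, F, H, J, L} — 6 in total.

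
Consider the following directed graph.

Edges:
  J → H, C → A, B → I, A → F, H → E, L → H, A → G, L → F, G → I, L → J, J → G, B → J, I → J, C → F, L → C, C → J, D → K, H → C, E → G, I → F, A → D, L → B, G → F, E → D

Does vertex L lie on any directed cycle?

L lies on a cycle iff there is a path from L back to itself.
Exploring from L, it never reaches itself; equivalently, its strongly connected component is a singleton.

No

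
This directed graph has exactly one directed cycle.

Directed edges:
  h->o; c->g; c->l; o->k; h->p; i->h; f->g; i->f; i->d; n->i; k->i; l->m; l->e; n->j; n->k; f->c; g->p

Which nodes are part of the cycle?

h, i, k, o

DFS with gray/black marking from i:
i gray
  f gray
    c gray
      g gray
        p gray
        p black
      g black
      l gray
        m gray
        m black
        e gray
        e black
      l black
    c black
    f→g: g black — skip
  f black
  d gray
  d black
  h gray
    o gray
      k gray
        k→i: i is gray → back edge
Back edge closes the cycle i → h → o → k → i; its vertices are {h, i, k, o}.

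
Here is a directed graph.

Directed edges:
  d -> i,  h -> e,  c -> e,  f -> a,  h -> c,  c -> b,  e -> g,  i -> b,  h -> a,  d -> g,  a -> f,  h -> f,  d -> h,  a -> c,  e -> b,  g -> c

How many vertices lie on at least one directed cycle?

A vertex is on a directed cycle iff it belongs to a strongly connected component of size ≥ 2 (or has a self-loop).
The vertices on cycles are {a, c, e, f, g} — 5 in total.

5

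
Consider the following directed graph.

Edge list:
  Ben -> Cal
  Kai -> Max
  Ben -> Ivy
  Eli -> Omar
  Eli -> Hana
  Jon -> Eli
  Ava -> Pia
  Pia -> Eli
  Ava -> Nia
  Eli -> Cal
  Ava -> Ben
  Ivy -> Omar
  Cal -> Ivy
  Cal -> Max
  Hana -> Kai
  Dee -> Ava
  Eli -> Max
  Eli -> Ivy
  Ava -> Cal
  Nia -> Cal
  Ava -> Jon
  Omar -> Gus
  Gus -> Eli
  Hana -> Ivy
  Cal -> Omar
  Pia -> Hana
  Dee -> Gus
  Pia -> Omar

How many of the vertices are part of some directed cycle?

6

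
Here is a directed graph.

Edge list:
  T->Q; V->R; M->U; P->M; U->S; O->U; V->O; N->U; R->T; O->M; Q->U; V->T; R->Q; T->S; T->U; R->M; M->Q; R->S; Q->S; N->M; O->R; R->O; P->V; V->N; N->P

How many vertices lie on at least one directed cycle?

5

A vertex is on a directed cycle iff it belongs to a strongly connected component of size ≥ 2 (or has a self-loop).
The vertices on cycles are {N, O, P, R, V} — 5 in total.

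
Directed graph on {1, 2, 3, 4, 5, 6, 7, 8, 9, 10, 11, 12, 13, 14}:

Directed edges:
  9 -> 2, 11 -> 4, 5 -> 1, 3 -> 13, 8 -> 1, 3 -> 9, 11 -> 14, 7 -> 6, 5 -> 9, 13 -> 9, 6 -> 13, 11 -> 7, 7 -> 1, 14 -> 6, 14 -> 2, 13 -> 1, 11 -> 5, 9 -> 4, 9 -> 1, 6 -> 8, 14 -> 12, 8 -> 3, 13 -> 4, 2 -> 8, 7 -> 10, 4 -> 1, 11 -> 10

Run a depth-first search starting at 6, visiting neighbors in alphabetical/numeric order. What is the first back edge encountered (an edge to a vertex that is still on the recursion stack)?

2→8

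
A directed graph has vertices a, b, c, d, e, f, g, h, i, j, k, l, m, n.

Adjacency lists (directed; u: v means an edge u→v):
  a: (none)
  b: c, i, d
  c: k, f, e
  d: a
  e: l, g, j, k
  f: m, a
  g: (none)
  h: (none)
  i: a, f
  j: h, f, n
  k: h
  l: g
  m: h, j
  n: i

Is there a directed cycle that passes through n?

Yes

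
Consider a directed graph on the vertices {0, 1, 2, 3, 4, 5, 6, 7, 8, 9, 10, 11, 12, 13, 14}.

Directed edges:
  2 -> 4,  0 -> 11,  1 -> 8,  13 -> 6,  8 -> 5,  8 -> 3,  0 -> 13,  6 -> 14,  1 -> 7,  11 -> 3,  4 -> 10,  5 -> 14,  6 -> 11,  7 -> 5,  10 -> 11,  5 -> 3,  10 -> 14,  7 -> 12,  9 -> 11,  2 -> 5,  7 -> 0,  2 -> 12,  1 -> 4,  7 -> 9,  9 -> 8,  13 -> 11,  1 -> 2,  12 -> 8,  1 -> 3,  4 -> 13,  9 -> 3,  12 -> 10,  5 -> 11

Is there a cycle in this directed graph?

DFS with white/gray/black marking, starting from 7:
7 gray
  5 gray
    3 gray
    3 black
    11 gray
      11→3: 3 black — skip
    11 black
    14 gray
    14 black
  5 black
  0 gray
    13 gray
      6 gray
        6→14: 14 black — skip
        6→11: 11 black — skip
      6 black
      13→11: 11 black — skip
    13 black
    0→11: 11 black — skip
  0 black
  9 gray
    9→11: 11 black — skip
    8 gray
      8→5: 5 black — skip
      8→3: 3 black — skip
    8 black
    9→3: 3 black — skip
  9 black
  12 gray
    10 gray
      10→11: 11 black — skip
      10→14: 14 black — skip
    10 black
    12→8: 8 black — skip
  12 black
7 black
1 gray
  1→8: 8 black — skip
  1→3: 3 black — skip
  4 gray
    4→13: 13 black — skip
    4→10: 10 black — skip
  4 black
  2 gray
    2→12: 12 black — skip
    2→4: 4 black — skip
    2→5: 5 black — skip
  2 black
  1→7: 7 black — skip
1 black
Every edge goes to a white or black vertex — no back edge, so the graph is acyclic.

No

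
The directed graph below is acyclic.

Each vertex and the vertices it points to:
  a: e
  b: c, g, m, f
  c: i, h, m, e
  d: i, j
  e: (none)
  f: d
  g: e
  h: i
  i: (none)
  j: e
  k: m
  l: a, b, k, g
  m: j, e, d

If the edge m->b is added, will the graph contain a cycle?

Yes

Adding m→b creates a cycle iff b can already reach m.
Path from b: b → m.
So b → … → m → b is a cycle.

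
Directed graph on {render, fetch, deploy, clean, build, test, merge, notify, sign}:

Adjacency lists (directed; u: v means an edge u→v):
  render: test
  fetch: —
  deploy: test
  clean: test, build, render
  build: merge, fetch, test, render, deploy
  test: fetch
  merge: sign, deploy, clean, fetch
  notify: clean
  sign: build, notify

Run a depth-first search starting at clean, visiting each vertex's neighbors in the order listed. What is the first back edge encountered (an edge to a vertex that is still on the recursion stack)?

DFS from clean (visiting each vertex's neighbors in the order listed); mark gray on enter, black on exit:
clean gray
  test gray
    fetch gray
    fetch black
  test black
  build gray
    merge gray
      sign gray
        sign→build: build is gray → back edge
First back edge: sign → build.

sign->build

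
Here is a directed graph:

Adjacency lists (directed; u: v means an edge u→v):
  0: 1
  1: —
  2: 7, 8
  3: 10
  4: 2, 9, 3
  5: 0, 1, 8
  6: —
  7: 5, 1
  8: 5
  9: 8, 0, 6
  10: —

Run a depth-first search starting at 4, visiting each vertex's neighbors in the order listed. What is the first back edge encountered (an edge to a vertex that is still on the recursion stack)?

8->5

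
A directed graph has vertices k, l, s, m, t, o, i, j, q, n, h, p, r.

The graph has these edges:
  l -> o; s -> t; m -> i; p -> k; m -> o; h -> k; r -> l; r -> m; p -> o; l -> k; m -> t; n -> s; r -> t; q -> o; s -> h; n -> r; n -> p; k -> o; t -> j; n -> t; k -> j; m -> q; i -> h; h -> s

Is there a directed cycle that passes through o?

No

o lies on a cycle iff there is a path from o back to itself.
Exploring from o, it never reaches itself; equivalently, its strongly connected component is a singleton.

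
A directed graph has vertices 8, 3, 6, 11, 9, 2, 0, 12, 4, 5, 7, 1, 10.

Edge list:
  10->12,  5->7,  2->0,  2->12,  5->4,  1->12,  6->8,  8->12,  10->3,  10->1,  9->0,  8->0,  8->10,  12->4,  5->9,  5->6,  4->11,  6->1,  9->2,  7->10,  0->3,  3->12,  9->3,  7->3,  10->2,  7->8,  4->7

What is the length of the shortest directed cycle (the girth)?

4

For each vertex v, BFS finds the shortest path from v back to v.
The shortest such closed walk is 4 → 7 → 10 → 12 → 4, length 4.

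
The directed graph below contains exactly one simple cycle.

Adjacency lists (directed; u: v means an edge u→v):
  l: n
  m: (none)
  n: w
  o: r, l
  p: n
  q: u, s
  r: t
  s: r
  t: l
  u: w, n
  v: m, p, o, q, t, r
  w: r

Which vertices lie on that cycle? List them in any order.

DFS with gray/black marking from w:
w gray
  r gray
    t gray
      l gray
        n gray
          n→w: w is gray → back edge
Back edge closes the cycle w → r → t → l → n → w; its vertices are {l, n, r, t, w}.

l, n, r, t, w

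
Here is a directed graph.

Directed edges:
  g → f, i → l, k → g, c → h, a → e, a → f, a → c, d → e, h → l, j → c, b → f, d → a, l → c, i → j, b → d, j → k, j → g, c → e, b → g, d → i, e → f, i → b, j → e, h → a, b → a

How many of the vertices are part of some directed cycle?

7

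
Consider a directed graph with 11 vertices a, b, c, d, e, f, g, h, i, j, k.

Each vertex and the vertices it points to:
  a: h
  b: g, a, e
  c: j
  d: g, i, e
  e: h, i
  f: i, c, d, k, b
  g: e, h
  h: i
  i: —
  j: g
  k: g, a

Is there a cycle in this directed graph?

DFS with white/gray/black marking, starting from f:
f gray
  i gray
  i black
  c gray
    j gray
      g gray
        e gray
          h gray
            h→i: i black — skip
          h black
          e→i: i black — skip
        e black
        g→h: h black — skip
      g black
    j black
  c black
  d gray
    d→g: g black — skip
    d→i: i black — skip
    d→e: e black — skip
  d black
  k gray
    k→g: g black — skip
    a gray
      a→h: h black — skip
    a black
  k black
  b gray
    b→g: g black — skip
    b→a: a black — skip
    b→e: e black — skip
  b black
f black
Every edge goes to a white or black vertex — no back edge, so the graph is acyclic.

No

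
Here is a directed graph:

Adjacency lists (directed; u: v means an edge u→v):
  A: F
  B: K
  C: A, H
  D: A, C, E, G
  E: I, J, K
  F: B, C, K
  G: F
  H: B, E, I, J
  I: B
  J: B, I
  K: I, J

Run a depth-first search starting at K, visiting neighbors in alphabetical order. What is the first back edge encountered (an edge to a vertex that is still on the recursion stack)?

B->K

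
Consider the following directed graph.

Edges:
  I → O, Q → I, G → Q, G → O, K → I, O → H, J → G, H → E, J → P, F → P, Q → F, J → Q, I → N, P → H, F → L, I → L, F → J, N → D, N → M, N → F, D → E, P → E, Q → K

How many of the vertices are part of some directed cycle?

A vertex is on a directed cycle iff it belongs to a strongly connected component of size ≥ 2 (or has a self-loop).
The vertices on cycles are {F, G, I, J, K, N, Q} — 7 in total.

7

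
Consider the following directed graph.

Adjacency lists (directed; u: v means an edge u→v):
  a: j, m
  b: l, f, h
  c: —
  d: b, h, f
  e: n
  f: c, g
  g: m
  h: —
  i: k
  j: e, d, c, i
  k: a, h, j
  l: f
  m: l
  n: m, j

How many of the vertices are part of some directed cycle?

10

A vertex is on a directed cycle iff it belongs to a strongly connected component of size ≥ 2 (or has a self-loop).
The vertices on cycles are {a, e, f, g, i, j, k, l, m, n} — 10 in total.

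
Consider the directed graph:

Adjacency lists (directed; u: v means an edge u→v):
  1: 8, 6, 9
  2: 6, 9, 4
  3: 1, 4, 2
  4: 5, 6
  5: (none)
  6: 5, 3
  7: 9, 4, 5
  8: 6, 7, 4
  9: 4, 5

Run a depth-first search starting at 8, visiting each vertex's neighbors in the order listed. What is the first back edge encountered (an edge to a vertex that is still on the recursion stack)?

1->8

DFS from 8 (visiting each vertex's neighbors in the order listed); mark gray on enter, black on exit:
8 gray
  6 gray
    5 gray
    5 black
    3 gray
      1 gray
        1→8: 8 is gray → back edge
First back edge: 1 → 8.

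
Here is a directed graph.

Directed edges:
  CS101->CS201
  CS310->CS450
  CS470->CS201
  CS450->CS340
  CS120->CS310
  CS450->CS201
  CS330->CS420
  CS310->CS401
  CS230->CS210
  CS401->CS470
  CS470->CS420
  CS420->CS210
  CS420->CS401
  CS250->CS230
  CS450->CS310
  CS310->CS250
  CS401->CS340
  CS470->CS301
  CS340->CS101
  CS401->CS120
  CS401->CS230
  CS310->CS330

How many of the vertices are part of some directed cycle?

A vertex is on a directed cycle iff it belongs to a strongly connected component of size ≥ 2 (or has a self-loop).
The vertices on cycles are {CS120, CS310, CS330, CS401, CS420, CS450, CS470} — 7 in total.

7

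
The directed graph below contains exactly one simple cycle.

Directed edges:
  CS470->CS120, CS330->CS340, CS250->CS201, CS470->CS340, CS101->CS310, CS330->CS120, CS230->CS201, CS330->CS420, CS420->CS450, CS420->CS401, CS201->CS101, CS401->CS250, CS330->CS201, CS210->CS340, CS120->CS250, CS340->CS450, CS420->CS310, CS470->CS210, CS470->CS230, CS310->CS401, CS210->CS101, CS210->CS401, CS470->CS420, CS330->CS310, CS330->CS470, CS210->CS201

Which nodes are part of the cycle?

CS101, CS201, CS250, CS310, CS401

DFS with gray/black marking from CS401:
CS401 gray
  CS250 gray
    CS201 gray
      CS101 gray
        CS310 gray
          CS310→CS401: CS401 is gray → back edge
Back edge closes the cycle CS401 → CS250 → CS201 → CS101 → CS310 → CS401; its vertices are {CS101, CS201, CS250, CS310, CS401}.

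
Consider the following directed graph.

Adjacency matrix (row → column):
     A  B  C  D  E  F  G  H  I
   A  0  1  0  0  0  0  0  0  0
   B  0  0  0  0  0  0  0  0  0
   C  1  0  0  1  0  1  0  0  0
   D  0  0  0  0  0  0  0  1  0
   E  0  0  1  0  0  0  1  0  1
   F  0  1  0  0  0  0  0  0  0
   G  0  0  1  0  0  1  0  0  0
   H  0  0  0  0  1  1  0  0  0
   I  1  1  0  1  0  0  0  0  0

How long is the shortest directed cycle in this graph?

For each vertex v, BFS finds the shortest path from v back to v.
The shortest such closed walk is E → C → D → H → E, length 4.

4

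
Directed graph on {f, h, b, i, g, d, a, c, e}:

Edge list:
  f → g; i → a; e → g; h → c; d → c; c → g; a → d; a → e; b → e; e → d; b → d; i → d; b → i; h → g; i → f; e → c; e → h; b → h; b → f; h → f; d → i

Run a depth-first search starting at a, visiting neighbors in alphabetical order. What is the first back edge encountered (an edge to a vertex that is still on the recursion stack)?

i->a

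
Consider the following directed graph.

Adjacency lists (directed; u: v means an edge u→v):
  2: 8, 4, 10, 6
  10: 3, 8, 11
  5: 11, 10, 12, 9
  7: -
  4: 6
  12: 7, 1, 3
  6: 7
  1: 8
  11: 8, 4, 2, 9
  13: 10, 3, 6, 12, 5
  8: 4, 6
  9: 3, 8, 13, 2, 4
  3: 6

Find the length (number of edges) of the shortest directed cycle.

3

For each vertex v, BFS finds the shortest path from v back to v.
The shortest such closed walk is 9 → 13 → 5 → 9, length 3.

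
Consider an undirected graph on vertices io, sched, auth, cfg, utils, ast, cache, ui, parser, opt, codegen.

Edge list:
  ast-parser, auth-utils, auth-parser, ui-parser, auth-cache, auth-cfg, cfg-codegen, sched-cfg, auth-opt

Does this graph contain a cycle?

DFS, tracking each vertex's parent; an edge to a visited non-parent vertex closes a cycle.
Start from parser:
visit parser (parent –)
  visit ast (parent parser)
    ast–parser: parent, skip
  visit auth (parent parser)
    auth–parser: parent, skip
    visit cfg (parent auth)
      visit sched (parent cfg)
        sched–cfg: parent, skip
      cfg–auth: parent, skip
      visit codegen (parent cfg)
        codegen–cfg: parent, skip
    visit opt (parent auth)
      opt–auth: parent, skip
    visit utils (parent auth)
      utils–auth: parent, skip
    visit cache (parent auth)
      cache–auth: parent, skip
  visit ui (parent parser)
    ui–parser: parent, skip
visit io (parent –)
No non-parent visited neighbor found — the graph is a forest.

No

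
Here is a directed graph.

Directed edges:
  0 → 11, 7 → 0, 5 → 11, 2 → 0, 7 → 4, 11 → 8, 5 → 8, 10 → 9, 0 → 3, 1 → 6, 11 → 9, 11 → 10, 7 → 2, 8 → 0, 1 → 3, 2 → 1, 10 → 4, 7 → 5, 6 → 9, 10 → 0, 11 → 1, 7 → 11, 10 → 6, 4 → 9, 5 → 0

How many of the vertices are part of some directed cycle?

4

A vertex is on a directed cycle iff it belongs to a strongly connected component of size ≥ 2 (or has a self-loop).
The vertices on cycles are {0, 8, 10, 11} — 4 in total.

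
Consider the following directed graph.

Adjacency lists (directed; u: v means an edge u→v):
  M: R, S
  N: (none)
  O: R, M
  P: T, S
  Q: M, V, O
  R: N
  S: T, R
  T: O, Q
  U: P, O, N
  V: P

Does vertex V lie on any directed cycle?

V is on a cycle iff V can reach itself via ≥1 edge.
V → P → T → Q → V — yes.

Yes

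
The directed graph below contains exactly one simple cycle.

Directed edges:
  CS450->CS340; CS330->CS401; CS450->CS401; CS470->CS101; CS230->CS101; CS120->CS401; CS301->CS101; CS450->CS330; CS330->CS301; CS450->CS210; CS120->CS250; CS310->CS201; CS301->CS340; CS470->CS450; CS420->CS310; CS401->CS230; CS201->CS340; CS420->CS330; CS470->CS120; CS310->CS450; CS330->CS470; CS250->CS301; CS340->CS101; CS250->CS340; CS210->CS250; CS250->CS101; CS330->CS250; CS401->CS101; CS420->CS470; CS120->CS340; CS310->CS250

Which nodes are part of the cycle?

CS330, CS450, CS470

DFS with gray/black marking from CS470:
CS470 gray
  CS120 gray
    CS340 gray
      CS101 gray
      CS101 black
    CS340 black
    CS401 gray
      CS230 gray
        CS230→CS101: CS101 black — skip
      CS230 black
      CS401→CS101: CS101 black — skip
    CS401 black
    CS250 gray
      CS250→CS101: CS101 black — skip
      CS301 gray
        CS301→CS101: CS101 black — skip
        CS301→CS340: CS340 black — skip
      CS301 black
      CS250→CS340: CS340 black — skip
    CS250 black
  CS120 black
  CS450 gray
    CS210 gray
      CS210→CS250: CS250 black — skip
    CS210 black
    CS450→CS401: CS401 black — skip
    CS330 gray
      CS330→CS401: CS401 black — skip
      CS330→CS470: CS470 is gray → back edge
Back edge closes the cycle CS470 → CS450 → CS330 → CS470; its vertices are {CS330, CS450, CS470}.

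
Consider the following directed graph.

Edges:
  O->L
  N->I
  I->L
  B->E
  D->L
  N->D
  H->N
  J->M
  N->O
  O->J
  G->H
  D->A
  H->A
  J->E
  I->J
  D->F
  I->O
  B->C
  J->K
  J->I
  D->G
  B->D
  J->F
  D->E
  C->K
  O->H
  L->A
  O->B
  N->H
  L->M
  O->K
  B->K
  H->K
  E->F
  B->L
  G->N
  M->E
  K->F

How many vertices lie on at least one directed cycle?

A vertex is on a directed cycle iff it belongs to a strongly connected component of size ≥ 2 (or has a self-loop).
The vertices on cycles are {B, D, G, H, I, J, N, O} — 8 in total.

8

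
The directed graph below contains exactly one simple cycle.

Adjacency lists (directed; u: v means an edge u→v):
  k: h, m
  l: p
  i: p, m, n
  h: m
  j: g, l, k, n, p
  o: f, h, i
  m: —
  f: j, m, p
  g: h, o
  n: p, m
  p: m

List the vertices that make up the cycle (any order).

DFS with gray/black marking from j:
j gray
  g gray
    h gray
      m gray
      m black
    h black
    o gray
      f gray
        f→j: j is gray → back edge
Back edge closes the cycle j → g → o → f → j; its vertices are {f, g, j, o}.

f, g, j, o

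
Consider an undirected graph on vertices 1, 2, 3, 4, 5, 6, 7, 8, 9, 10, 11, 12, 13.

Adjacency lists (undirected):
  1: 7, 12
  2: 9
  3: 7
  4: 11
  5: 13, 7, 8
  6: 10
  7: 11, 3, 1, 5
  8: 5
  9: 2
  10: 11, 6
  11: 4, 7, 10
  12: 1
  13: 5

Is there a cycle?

DFS, tracking each vertex's parent; an edge to a visited non-parent vertex closes a cycle.
Start from 11:
visit 11 (parent –)
  visit 4 (parent 11)
    4–11: parent, skip
  visit 7 (parent 11)
    7–11: parent, skip
    visit 3 (parent 7)
      3–7: parent, skip
    visit 1 (parent 7)
      1–7: parent, skip
      visit 12 (parent 1)
        12–1: parent, skip
    visit 5 (parent 7)
      visit 13 (parent 5)
        13–5: parent, skip
      5–7: parent, skip
      visit 8 (parent 5)
        8–5: parent, skip
  visit 10 (parent 11)
    10–11: parent, skip
    visit 6 (parent 10)
      6–10: parent, skip
visit 2 (parent –)
  visit 9 (parent 2)
    9–2: parent, skip
No non-parent visited neighbor found — the graph is a forest.

No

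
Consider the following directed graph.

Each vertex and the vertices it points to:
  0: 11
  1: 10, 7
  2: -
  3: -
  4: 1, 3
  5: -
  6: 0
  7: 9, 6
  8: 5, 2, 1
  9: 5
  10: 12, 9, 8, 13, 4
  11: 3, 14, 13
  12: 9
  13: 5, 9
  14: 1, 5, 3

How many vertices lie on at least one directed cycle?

9

A vertex is on a directed cycle iff it belongs to a strongly connected component of size ≥ 2 (or has a self-loop).
The vertices on cycles are {0, 1, 4, 6, 7, 8, 10, 11, 14} — 9 in total.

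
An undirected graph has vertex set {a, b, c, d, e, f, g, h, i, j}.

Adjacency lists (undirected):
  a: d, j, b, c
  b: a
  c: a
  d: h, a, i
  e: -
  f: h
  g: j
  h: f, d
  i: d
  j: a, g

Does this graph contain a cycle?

No

DFS, tracking each vertex's parent; an edge to a visited non-parent vertex closes a cycle.
Start from i:
visit i (parent –)
  visit d (parent i)
    visit h (parent d)
      visit f (parent h)
        f–h: parent, skip
      h–d: parent, skip
    visit a (parent d)
      a–d: parent, skip
      visit j (parent a)
        j–a: parent, skip
        visit g (parent j)
          g–j: parent, skip
      visit b (parent a)
        b–a: parent, skip
      visit c (parent a)
        c–a: parent, skip
    d–i: parent, skip
visit e (parent –)
No non-parent visited neighbor found — the graph is a forest.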